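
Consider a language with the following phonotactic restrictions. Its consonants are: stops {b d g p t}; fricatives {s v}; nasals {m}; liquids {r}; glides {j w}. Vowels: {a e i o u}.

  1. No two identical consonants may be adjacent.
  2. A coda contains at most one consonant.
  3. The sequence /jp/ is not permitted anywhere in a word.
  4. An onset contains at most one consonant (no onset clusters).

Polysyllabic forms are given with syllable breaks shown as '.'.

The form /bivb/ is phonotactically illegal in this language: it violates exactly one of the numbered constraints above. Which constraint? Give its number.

2

/bivb/: syllable 1 coda /vb/ has 2 consonants (> 1).
This is a violation of constraint 2: "A coda contains at most one consonant."
The remaining constraints (1, 3, 4) are satisfied.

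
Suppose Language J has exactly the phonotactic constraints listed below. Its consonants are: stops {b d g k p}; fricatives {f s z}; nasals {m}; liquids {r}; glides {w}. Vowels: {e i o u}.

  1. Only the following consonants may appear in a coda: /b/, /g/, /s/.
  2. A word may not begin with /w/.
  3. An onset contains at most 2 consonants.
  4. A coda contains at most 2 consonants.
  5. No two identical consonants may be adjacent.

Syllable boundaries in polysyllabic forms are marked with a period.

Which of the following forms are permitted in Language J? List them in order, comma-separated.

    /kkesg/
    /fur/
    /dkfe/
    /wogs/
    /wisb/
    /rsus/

/kkesg/ — violates constraint 5: adjacent identical consonants /kk/ → not permitted
/fur/ — violates constraint 1: syllable 1 coda contains /r/, which is not a licensed coda consonant → not permitted
/dkfe/ — violates constraint 3: syllable 1 onset /dkf/ has 3 consonants (> 2) → not permitted
/wogs/ — violates constraint 2: word begins with /w/ → not permitted
/wisb/ — violates constraint 2: word begins with /w/ → not permitted
/rsus/ — σ1 onset /rs/ (2C), coda /s/ ok → permitted

/rsus/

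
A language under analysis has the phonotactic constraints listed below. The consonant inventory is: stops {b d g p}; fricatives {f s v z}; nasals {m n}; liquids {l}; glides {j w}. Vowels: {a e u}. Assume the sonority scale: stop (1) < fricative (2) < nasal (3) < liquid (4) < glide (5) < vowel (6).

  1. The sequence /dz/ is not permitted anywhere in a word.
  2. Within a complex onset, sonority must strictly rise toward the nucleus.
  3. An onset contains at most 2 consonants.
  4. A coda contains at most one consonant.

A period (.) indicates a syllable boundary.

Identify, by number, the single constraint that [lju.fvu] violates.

2

[lju.fvu]: syllable 2 onset /fv/: /f/ (fricative, 2) → /v/ (fricative, 2) does not rise.
This is a violation of constraint 2: "Within a complex onset, sonority must strictly rise toward the nucleus."
The remaining constraints (1, 3, 4) are satisfied.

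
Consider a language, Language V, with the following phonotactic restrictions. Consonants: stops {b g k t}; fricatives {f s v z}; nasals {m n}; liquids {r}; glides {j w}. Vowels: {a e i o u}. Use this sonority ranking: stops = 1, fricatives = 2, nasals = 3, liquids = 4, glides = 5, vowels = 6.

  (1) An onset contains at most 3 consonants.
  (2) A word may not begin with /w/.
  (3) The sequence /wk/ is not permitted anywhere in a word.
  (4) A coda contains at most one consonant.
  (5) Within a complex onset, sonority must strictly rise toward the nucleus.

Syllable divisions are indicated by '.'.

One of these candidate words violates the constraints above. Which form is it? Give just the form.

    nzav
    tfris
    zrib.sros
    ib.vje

nzav — violates constraint 5: syllable 1 onset /nz/: /n/ (nasal, 3) → /z/ (fricative, 2) does not rise → phonotactically illegal
tfris — σ1 onset /tfr/ (1→2→4 rises), coda /s/ ok → phonotactically legal
zrib.sros — σ1 onset /zr/ (2→4 rises), coda /b/ ok; σ2 onset /sr/ (2→4 rises), coda /s/ ok → phonotactically legal
ib.vje — σ1 onset /∅/, coda /b/ ok; σ2 onset /vj/ (2→5 rises), coda /∅/ ok → phonotactically legal

nzav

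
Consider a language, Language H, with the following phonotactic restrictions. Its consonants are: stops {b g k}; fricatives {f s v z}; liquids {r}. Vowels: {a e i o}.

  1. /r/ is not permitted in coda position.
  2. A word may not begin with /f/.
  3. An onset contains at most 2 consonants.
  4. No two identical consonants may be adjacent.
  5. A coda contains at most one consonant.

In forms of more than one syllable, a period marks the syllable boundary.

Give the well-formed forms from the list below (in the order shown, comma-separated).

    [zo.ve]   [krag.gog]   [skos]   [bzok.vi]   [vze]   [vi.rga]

[zo.ve] — σ1 onset /z/, coda /∅/ ok; σ2 onset /v/, coda /∅/ ok → well-formed
[krag.gog] — violates constraint 4: adjacent identical consonants /gg/ → ill-formed
[skos] — σ1 onset /sk/ (2C), coda /s/ ok → well-formed
[bzok.vi] — σ1 onset /bz/ (2C), coda /k/ ok; σ2 onset /v/, coda /∅/ ok → well-formed
[vze] — σ1 onset /vz/ (2C), coda /∅/ ok → well-formed
[vi.rga] — σ1 onset /v/, coda /∅/ ok; σ2 onset /rg/ (2C), coda /∅/ ok → well-formed

[zo.ve], [skos], [bzok.vi], [vze], [vi.rga]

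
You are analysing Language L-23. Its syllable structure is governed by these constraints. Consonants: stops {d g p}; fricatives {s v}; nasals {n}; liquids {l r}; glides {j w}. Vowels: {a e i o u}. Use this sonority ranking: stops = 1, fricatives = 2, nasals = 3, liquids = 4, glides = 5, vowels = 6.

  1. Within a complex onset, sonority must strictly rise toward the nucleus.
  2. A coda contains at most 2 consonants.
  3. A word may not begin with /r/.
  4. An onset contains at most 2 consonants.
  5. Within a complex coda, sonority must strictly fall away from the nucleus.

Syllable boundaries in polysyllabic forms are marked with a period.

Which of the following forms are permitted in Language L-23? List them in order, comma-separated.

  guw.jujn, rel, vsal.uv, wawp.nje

guw.jujn — σ1 onset /g/, coda /w/ ok; σ2 onset /j/, coda /jn/ (5→3 falls) ok → permitted
rel — violates constraint 3: word begins with /r/ → not permitted
vsal.uv — violates constraint 1: syllable 1 onset /vs/: /v/ (fricative, 2) → /s/ (fricative, 2) does not rise → not permitted
wawp.nje — σ1 onset /w/, coda /wp/ (5→1 falls) ok; σ2 onset /nj/ (3→5 rises), coda /∅/ ok → permitted

guw.jujn, wawp.nje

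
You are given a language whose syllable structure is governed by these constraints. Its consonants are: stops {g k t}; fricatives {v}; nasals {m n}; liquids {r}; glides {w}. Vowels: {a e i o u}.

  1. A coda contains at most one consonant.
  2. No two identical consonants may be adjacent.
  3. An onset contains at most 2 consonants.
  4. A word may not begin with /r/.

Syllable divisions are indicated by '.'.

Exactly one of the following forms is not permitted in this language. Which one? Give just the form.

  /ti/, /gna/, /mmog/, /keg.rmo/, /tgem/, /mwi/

/ti/ — σ1 onset /t/, coda /∅/ ok → permitted
/gna/ — σ1 onset /gn/ (2C), coda /∅/ ok → permitted
/mmog/ — violates constraint 2: adjacent identical consonants /mm/ → not permitted
/keg.rmo/ — σ1 onset /k/, coda /g/ ok; σ2 onset /rm/ (2C), coda /∅/ ok → permitted
/tgem/ — σ1 onset /tg/ (2C), coda /m/ ok → permitted
/mwi/ — σ1 onset /mw/ (2C), coda /∅/ ok → permitted

/mmog/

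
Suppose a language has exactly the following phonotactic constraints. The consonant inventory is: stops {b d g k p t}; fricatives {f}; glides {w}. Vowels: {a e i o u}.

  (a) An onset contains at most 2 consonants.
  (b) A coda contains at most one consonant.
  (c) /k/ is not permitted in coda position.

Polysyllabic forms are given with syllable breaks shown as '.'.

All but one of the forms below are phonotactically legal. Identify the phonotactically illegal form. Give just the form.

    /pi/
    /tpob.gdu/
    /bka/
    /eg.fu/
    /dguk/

/pi/ — σ1 onset /p/, coda /∅/ ok → phonotactically legal
/tpob.gdu/ — σ1 onset /tp/ (2C), coda /b/ ok; σ2 onset /gd/ (2C), coda /∅/ ok → phonotactically legal
/bka/ — σ1 onset /bk/ (2C), coda /∅/ ok → phonotactically legal
/eg.fu/ — σ1 onset /∅/, coda /g/ ok; σ2 onset /f/, coda /∅/ ok → phonotactically legal
/dguk/ — violates constraint (c): syllable 1 coda contains /k/ → phonotactically illegal

/dguk/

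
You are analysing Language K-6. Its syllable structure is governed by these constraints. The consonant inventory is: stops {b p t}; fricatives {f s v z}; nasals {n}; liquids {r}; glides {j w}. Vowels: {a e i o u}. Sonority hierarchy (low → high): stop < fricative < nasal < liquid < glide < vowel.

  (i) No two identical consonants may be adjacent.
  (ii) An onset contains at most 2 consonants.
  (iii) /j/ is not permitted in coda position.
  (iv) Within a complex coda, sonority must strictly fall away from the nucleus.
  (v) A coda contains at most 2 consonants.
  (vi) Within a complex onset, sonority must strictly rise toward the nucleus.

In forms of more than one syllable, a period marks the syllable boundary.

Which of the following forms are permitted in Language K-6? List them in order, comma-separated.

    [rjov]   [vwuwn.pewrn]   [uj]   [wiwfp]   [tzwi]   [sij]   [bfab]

[rjov], [bfab]

[rjov] — σ1 onset /rj/ (4→5 rises), coda /v/ ok → permitted
[vwuwn.pewrn] — violates constraint (v): syllable 2 coda /wrn/ has 3 consonants (> 2) → not permitted
[uj] — violates constraint (iii): syllable 1 coda contains /j/ → not permitted
[wiwfp] — violates constraint (v): syllable 1 coda /wfp/ has 3 consonants (> 2) → not permitted
[tzwi] — violates constraint (ii): syllable 1 onset /tzw/ has 3 consonants (> 2) → not permitted
[sij] — violates constraint (iii): syllable 1 coda contains /j/ → not permitted
[bfab] — σ1 onset /bf/ (1→2 rises), coda /b/ ok → permitted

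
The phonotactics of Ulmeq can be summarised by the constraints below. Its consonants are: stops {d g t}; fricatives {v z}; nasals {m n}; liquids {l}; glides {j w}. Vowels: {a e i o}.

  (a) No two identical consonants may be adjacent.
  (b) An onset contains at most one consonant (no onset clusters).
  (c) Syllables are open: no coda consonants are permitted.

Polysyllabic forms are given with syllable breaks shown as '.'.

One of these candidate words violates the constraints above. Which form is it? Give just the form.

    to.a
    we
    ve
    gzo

to.a — σ1 onset /t/, coda /∅/ ok; σ2 onset /∅/, coda /∅/ ok → phonotactically legal
we — σ1 onset /w/, coda /∅/ ok → phonotactically legal
ve — σ1 onset /v/, coda /∅/ ok → phonotactically legal
gzo — violates constraint (b): syllable 1 onset /gz/ has 2 consonants (> 1) → phonotactically illegal

gzo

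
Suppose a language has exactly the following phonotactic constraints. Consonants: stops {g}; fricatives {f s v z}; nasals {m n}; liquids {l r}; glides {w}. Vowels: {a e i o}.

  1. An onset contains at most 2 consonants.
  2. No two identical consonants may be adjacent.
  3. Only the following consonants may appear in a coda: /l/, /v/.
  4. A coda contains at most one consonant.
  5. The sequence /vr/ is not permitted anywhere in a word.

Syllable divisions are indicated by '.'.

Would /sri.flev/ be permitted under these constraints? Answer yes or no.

yes

/sri.flev/ — σ1 onset /sr/ (2C), coda /∅/ ok; σ2 onset /fl/ (2C), coda /v/ ok → permitted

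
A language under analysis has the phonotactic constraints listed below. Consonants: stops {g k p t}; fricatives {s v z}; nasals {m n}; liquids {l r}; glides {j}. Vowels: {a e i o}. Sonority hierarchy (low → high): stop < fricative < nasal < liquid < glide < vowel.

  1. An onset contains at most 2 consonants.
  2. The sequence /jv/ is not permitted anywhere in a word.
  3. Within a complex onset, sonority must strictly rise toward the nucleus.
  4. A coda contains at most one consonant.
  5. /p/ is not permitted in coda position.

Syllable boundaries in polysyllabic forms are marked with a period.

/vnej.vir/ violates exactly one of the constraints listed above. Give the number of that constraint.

/vnej.vir/: contains banned sequence /jv/.
This is a violation of constraint 2: "The sequence /jv/ is not permitted anywhere in a word."
The remaining constraints (1, 3, 4, 5) are satisfied.

2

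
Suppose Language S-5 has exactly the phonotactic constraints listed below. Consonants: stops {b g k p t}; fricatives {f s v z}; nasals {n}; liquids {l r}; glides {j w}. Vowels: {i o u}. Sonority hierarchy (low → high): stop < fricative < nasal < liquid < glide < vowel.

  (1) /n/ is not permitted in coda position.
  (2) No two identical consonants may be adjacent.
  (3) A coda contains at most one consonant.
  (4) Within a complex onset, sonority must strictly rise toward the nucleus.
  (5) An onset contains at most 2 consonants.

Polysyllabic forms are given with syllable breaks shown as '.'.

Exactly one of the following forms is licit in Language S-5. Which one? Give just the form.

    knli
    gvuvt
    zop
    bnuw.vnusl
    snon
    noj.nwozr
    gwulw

zop

knli — violates constraint 5: syllable 1 onset /knl/ has 3 consonants (> 2) → illicit
gvuvt — violates constraint 3: syllable 1 coda /vt/ has 2 consonants (> 1) → illicit
zop — σ1 onset /z/, coda /p/ ok → licit
bnuw.vnusl — violates constraint 3: syllable 2 coda /sl/ has 2 consonants (> 1) → illicit
snon — violates constraint 1: syllable 1 coda contains /n/ → illicit
noj.nwozr — violates constraint 3: syllable 2 coda /zr/ has 2 consonants (> 1) → illicit
gwulw — violates constraint 3: syllable 1 coda /lw/ has 2 consonants (> 1) → illicit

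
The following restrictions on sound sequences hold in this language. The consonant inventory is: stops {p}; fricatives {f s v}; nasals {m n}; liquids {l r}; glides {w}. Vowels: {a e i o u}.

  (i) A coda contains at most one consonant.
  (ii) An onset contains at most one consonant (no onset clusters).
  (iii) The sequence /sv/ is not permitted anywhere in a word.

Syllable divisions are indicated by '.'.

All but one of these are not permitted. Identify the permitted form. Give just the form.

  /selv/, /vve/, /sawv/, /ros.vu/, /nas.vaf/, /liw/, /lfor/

/selv/ — violates constraint (i): syllable 1 coda /lv/ has 2 consonants (> 1) → not permitted
/vve/ — violates constraint (ii): syllable 1 onset /vv/ has 2 consonants (> 1) → not permitted
/sawv/ — violates constraint (i): syllable 1 coda /wv/ has 2 consonants (> 1) → not permitted
/ros.vu/ — violates constraint (iii): contains banned sequence /sv/ → not permitted
/nas.vaf/ — violates constraint (iii): contains banned sequence /sv/ → not permitted
/liw/ — σ1 onset /l/, coda /w/ ok → permitted
/lfor/ — violates constraint (ii): syllable 1 onset /lf/ has 2 consonants (> 1) → not permitted

/liw/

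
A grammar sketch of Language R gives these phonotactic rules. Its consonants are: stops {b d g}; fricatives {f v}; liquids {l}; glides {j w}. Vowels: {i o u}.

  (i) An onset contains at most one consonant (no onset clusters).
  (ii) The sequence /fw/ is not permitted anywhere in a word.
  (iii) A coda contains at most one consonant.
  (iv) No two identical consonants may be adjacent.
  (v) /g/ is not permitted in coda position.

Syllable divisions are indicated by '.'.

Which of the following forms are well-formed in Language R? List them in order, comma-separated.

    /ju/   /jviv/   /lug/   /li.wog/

/ju/

/ju/ — σ1 onset /j/, coda /∅/ ok → well-formed
/jviv/ — violates constraint (i): syllable 1 onset /jv/ has 2 consonants (> 1) → ill-formed
/lug/ — violates constraint (v): syllable 1 coda contains /g/ → ill-formed
/li.wog/ — violates constraint (v): syllable 2 coda contains /g/ → ill-formed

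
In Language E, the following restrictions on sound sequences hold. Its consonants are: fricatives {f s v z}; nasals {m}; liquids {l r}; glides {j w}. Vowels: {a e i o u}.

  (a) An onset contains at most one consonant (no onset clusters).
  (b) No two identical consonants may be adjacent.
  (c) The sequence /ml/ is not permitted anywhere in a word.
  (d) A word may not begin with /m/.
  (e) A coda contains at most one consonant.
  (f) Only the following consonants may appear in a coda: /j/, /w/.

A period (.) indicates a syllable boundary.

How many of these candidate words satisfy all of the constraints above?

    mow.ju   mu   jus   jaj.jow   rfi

mow.ju — violates constraint (d): word begins with /m/ → not permitted
mu — violates constraint (d): word begins with /m/ → not permitted
jus — violates constraint (f): syllable 1 coda contains /s/, which is not a licensed coda consonant → not permitted
jaj.jow — violates constraint (b): adjacent identical consonants /jj/ → not permitted
rfi — violates constraint (a): syllable 1 onset /rf/ has 2 consonants (> 1) → not permitted
No form is permitted → 0.

0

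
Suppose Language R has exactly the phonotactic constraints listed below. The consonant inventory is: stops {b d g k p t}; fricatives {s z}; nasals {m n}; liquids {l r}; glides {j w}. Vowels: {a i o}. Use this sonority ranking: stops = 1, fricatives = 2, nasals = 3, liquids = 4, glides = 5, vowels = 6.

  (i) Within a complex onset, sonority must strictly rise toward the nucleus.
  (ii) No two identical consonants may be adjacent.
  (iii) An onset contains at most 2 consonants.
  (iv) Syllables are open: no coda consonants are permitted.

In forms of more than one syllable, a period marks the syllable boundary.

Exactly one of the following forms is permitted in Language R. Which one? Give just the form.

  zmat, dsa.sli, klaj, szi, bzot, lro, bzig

zmat — violates constraint (iv): syllable 1 coda /t/ has 1 consonant (> 0) → not permitted
dsa.sli — σ1 onset /ds/ (1→2 rises), coda /∅/ ok; σ2 onset /sl/ (2→4 rises), coda /∅/ ok → permitted
klaj — violates constraint (iv): syllable 1 coda /j/ has 1 consonant (> 0) → not permitted
szi — violates constraint (i): syllable 1 onset /sz/: /s/ (fricative, 2) → /z/ (fricative, 2) does not rise → not permitted
bzot — violates constraint (iv): syllable 1 coda /t/ has 1 consonant (> 0) → not permitted
lro — violates constraint (i): syllable 1 onset /lr/: /l/ (liquid, 4) → /r/ (liquid, 4) does not rise → not permitted
bzig — violates constraint (iv): syllable 1 coda /g/ has 1 consonant (> 0) → not permitted

dsa.sli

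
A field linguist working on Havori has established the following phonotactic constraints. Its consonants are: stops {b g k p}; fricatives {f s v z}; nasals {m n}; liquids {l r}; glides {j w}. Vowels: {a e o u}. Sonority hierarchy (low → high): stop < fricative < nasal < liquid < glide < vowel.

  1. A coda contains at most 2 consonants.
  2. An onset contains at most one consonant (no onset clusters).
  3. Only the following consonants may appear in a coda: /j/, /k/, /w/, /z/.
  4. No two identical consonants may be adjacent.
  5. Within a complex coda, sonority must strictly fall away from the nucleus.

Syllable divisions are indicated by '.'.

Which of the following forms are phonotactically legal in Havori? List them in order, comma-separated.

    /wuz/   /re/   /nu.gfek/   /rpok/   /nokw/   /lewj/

/wuz/, /re/

/wuz/ — σ1 onset /w/, coda /z/ ok → phonotactically legal
/re/ — σ1 onset /r/, coda /∅/ ok → phonotactically legal
/nu.gfek/ — violates constraint 2: syllable 2 onset /gf/ has 2 consonants (> 1) → phonotactically illegal
/rpok/ — violates constraint 2: syllable 1 onset /rp/ has 2 consonants (> 1) → phonotactically illegal
/nokw/ — violates constraint 5: syllable 1 coda /kw/: /k/ (stop, 1) → /w/ (glide, 5) does not fall → phonotactically illegal
/lewj/ — violates constraint 5: syllable 1 coda /wj/: /w/ (glide, 5) → /j/ (glide, 5) does not fall → phonotactically illegal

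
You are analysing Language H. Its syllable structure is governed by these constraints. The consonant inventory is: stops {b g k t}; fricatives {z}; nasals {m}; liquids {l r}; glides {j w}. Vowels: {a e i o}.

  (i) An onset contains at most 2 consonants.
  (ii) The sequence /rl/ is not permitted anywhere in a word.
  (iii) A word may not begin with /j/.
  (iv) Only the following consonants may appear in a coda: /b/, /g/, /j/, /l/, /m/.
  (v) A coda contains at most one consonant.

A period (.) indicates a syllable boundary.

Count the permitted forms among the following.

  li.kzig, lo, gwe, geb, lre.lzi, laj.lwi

6

li.kzig — σ1 onset /l/, coda /∅/ ok; σ2 onset /kz/ (2C), coda /g/ ok → permitted
lo — σ1 onset /l/, coda /∅/ ok → permitted
gwe — σ1 onset /gw/ (2C), coda /∅/ ok → permitted
geb — σ1 onset /g/, coda /b/ ok → permitted
lre.lzi — σ1 onset /lr/ (2C), coda /∅/ ok; σ2 onset /lz/ (2C), coda /∅/ ok → permitted
laj.lwi — σ1 onset /l/, coda /j/ ok; σ2 onset /lw/ (2C), coda /∅/ ok → permitted
Permitted: li.kzig, lo, gwe, geb, lre.lzi, laj.lwi → 6.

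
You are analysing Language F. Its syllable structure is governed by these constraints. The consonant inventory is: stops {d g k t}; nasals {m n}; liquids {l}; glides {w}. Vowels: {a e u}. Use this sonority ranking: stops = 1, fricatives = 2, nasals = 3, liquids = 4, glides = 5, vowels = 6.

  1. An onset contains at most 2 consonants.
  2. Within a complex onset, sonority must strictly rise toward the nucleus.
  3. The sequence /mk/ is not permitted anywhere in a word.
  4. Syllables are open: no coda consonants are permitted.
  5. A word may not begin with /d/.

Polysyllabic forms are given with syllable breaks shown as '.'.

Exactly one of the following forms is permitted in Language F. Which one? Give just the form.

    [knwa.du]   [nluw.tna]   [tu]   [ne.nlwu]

[tu]

[knwa.du] — violates constraint 1: syllable 1 onset /knw/ has 3 consonants (> 2) → not permitted
[nluw.tna] — violates constraint 4: syllable 1 coda /w/ has 1 consonant (> 0) → not permitted
[tu] — σ1 onset /t/, coda /∅/ ok → permitted
[ne.nlwu] — violates constraint 1: syllable 2 onset /nlw/ has 3 consonants (> 2) → not permitted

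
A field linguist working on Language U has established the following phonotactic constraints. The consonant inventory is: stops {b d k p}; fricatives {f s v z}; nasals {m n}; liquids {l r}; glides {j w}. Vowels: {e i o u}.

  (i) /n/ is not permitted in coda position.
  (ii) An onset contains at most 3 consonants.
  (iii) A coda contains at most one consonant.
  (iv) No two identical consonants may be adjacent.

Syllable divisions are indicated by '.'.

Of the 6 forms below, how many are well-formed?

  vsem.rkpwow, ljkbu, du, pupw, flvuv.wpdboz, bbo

1

vsem.rkpwow — violates constraint (ii): syllable 2 onset /rkpw/ has 4 consonants (> 3) → ill-formed
ljkbu — violates constraint (ii): syllable 1 onset /ljkb/ has 4 consonants (> 3) → ill-formed
du — σ1 onset /d/, coda /∅/ ok → well-formed
pupw — violates constraint (iii): syllable 1 coda /pw/ has 2 consonants (> 1) → ill-formed
flvuv.wpdboz — violates constraint (ii): syllable 2 onset /wpdb/ has 4 consonants (> 3) → ill-formed
bbo — violates constraint (iv): adjacent identical consonants /bb/ → ill-formed
Well-formed: du → 1.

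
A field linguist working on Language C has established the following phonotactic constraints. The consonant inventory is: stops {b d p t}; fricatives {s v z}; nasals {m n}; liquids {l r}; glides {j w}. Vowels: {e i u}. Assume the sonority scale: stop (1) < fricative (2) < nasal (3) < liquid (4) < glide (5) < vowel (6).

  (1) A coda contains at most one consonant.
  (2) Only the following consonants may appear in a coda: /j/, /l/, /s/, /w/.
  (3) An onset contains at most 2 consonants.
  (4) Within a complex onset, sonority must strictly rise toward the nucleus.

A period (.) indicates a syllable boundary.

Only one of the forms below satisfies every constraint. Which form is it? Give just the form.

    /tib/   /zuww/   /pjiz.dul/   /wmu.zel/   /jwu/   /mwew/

/tib/ — violates constraint 2: syllable 1 coda contains /b/, which is not a licensed coda consonant → ill-formed
/zuww/ — violates constraint 1: syllable 1 coda /ww/ has 2 consonants (> 1) → ill-formed
/pjiz.dul/ — violates constraint 2: syllable 1 coda contains /z/, which is not a licensed coda consonant → ill-formed
/wmu.zel/ — violates constraint 4: syllable 1 onset /wm/: /w/ (glide, 5) → /m/ (nasal, 3) does not rise → ill-formed
/jwu/ — violates constraint 4: syllable 1 onset /jw/: /j/ (glide, 5) → /w/ (glide, 5) does not rise → ill-formed
/mwew/ — σ1 onset /mw/ (3→5 rises), coda /w/ ok → well-formed

/mwew/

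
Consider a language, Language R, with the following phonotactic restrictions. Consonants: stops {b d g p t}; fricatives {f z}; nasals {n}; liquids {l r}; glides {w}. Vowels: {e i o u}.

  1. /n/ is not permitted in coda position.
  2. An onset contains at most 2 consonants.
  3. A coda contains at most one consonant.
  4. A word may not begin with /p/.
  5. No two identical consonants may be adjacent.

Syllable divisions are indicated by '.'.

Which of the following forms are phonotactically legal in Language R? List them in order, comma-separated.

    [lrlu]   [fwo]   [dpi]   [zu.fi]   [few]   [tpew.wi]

[fwo], [dpi], [zu.fi], [few]

[lrlu] — violates constraint 2: syllable 1 onset /lrl/ has 3 consonants (> 2) → phonotactically illegal
[fwo] — σ1 onset /fw/ (2C), coda /∅/ ok → phonotactically legal
[dpi] — σ1 onset /dp/ (2C), coda /∅/ ok → phonotactically legal
[zu.fi] — σ1 onset /z/, coda /∅/ ok; σ2 onset /f/, coda /∅/ ok → phonotactically legal
[few] — σ1 onset /f/, coda /w/ ok → phonotactically legal
[tpew.wi] — violates constraint 5: adjacent identical consonants /ww/ → phonotactically illegal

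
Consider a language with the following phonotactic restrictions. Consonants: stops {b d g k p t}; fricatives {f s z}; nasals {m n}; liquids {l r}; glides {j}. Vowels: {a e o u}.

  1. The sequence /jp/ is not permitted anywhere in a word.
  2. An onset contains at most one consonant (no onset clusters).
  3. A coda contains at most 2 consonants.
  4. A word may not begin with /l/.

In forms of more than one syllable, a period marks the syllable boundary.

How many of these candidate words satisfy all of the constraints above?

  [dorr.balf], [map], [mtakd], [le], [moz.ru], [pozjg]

[dorr.balf] — σ1 onset /d/, coda /rr/ (2C) ok; σ2 onset /b/, coda /lf/ (2C) ok → licit
[map] — σ1 onset /m/, coda /p/ ok → licit
[mtakd] — violates constraint 2: syllable 1 onset /mt/ has 2 consonants (> 1) → illicit
[le] — violates constraint 4: word begins with /l/ → illicit
[moz.ru] — σ1 onset /m/, coda /z/ ok; σ2 onset /r/, coda /∅/ ok → licit
[pozjg] — violates constraint 3: syllable 1 coda /zjg/ has 3 consonants (> 2) → illicit
Licit: [dorr.balf], [map], [moz.ru] → 3.

3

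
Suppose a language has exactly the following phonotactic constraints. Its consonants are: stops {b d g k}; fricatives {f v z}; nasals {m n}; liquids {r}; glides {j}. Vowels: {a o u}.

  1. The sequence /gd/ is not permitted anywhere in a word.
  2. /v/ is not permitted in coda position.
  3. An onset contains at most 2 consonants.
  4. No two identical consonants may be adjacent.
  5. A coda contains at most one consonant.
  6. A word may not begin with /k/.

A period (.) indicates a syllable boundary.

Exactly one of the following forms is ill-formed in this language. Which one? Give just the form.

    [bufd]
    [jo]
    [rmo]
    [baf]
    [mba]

[bufd] — violates constraint 5: syllable 1 coda /fd/ has 2 consonants (> 1) → ill-formed
[jo] — σ1 onset /j/, coda /∅/ ok → well-formed
[rmo] — σ1 onset /rm/ (2C), coda /∅/ ok → well-formed
[baf] — σ1 onset /b/, coda /f/ ok → well-formed
[mba] — σ1 onset /mb/ (2C), coda /∅/ ok → well-formed

[bufd]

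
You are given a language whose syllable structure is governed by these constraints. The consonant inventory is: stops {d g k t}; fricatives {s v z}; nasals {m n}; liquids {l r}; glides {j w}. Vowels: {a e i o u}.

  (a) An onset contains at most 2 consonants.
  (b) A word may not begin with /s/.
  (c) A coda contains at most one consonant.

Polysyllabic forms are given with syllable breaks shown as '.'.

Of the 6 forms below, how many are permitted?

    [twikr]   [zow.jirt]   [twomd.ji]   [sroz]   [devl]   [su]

0

[twikr] — violates constraint (c): syllable 1 coda /kr/ has 2 consonants (> 1) → not permitted
[zow.jirt] — violates constraint (c): syllable 2 coda /rt/ has 2 consonants (> 1) → not permitted
[twomd.ji] — violates constraint (c): syllable 1 coda /md/ has 2 consonants (> 1) → not permitted
[sroz] — violates constraint (b): word begins with /s/ → not permitted
[devl] — violates constraint (c): syllable 1 coda /vl/ has 2 consonants (> 1) → not permitted
[su] — violates constraint (b): word begins with /s/ → not permitted
No form is permitted → 0.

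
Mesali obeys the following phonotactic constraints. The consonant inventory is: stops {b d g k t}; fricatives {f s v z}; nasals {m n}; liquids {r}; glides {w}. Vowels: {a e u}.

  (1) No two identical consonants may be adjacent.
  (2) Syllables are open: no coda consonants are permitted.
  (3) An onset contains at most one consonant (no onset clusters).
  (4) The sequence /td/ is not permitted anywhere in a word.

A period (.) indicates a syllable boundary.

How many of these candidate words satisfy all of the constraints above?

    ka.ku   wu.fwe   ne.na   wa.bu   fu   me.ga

ka.ku — σ1 onset /k/, coda /∅/ ok; σ2 onset /k/, coda /∅/ ok → licit
wu.fwe — violates constraint 3: syllable 2 onset /fw/ has 2 consonants (> 1) → illicit
ne.na — σ1 onset /n/, coda /∅/ ok; σ2 onset /n/, coda /∅/ ok → licit
wa.bu — σ1 onset /w/, coda /∅/ ok; σ2 onset /b/, coda /∅/ ok → licit
fu — σ1 onset /f/, coda /∅/ ok → licit
me.ga — σ1 onset /m/, coda /∅/ ok; σ2 onset /g/, coda /∅/ ok → licit
Licit: ka.ku, ne.na, wa.bu, fu, me.ga → 5.

5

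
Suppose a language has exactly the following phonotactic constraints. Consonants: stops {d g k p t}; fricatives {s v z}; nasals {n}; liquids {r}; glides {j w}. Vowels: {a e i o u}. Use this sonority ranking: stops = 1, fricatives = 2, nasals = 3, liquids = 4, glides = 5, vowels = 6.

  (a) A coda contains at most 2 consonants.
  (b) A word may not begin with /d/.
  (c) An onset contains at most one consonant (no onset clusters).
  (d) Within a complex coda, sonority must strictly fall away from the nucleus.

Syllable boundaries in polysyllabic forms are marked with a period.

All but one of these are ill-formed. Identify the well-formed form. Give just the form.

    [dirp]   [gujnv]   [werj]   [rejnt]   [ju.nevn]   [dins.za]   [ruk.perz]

[ruk.perz]

[dirp] — violates constraint (b): word begins with /d/ → ill-formed
[gujnv] — violates constraint (a): syllable 1 coda /jnv/ has 3 consonants (> 2) → ill-formed
[werj] — violates constraint (d): syllable 1 coda /rj/: /r/ (liquid, 4) → /j/ (glide, 5) does not fall → ill-formed
[rejnt] — violates constraint (a): syllable 1 coda /jnt/ has 3 consonants (> 2) → ill-formed
[ju.nevn] — violates constraint (d): syllable 2 coda /vn/: /v/ (fricative, 2) → /n/ (nasal, 3) does not fall → ill-formed
[dins.za] — violates constraint (b): word begins with /d/ → ill-formed
[ruk.perz] — σ1 onset /r/, coda /k/ ok; σ2 onset /p/, coda /rz/ (4→2 falls) ok → well-formed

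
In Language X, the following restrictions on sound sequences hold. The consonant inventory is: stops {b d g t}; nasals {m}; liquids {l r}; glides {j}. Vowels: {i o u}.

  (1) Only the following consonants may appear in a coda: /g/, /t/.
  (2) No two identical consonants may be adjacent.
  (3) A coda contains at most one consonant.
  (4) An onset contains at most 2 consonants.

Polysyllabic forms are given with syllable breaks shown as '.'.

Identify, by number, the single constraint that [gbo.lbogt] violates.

[gbo.lbogt]: syllable 2 coda /gt/ has 2 consonants (> 1).
This is a violation of constraint 3: "A coda contains at most one consonant."
The remaining constraints (1, 2, 4) are satisfied.

3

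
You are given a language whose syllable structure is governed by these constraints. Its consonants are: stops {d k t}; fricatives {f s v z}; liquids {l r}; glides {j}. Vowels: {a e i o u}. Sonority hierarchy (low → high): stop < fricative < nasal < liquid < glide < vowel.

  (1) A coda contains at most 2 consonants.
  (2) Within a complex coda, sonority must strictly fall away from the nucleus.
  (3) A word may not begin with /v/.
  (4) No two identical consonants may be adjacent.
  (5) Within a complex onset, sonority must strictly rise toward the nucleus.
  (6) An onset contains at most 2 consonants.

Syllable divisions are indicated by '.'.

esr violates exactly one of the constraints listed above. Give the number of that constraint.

esr: syllable 1 coda /sr/: /s/ (fricative, 2) → /r/ (liquid, 4) does not fall.
This is a violation of constraint 2: "Within a complex coda, sonority must strictly fall away from the nucleus."
The remaining constraints (1, 3, 4, 5, 6) are satisfied.

2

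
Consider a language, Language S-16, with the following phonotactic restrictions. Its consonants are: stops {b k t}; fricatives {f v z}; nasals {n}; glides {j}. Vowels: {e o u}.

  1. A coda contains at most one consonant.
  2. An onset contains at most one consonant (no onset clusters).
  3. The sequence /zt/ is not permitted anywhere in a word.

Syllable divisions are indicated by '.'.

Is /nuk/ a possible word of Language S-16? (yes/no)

/nuk/ — σ1 onset /n/, coda /k/ ok → phonotactically legal

yes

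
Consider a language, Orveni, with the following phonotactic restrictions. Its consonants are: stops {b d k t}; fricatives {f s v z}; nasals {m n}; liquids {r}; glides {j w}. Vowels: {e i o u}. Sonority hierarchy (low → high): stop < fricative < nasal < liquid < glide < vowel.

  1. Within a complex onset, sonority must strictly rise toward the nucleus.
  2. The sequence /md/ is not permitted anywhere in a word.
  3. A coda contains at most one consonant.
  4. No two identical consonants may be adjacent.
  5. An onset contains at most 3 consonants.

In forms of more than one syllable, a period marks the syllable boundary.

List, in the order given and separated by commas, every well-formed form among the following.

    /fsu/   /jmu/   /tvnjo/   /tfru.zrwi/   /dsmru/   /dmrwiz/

/tfru.zrwi/

/fsu/ — violates constraint 1: syllable 1 onset /fs/: /f/ (fricative, 2) → /s/ (fricative, 2) does not rise → ill-formed
/jmu/ — violates constraint 1: syllable 1 onset /jm/: /j/ (glide, 5) → /m/ (nasal, 3) does not rise → ill-formed
/tvnjo/ — violates constraint 5: syllable 1 onset /tvnj/ has 4 consonants (> 3) → ill-formed
/tfru.zrwi/ — σ1 onset /tfr/ (1→2→4 rises), coda /∅/ ok; σ2 onset /zrw/ (2→4→5 rises), coda /∅/ ok → well-formed
/dsmru/ — violates constraint 5: syllable 1 onset /dsmr/ has 4 consonants (> 3) → ill-formed
/dmrwiz/ — violates constraint 5: syllable 1 onset /dmrw/ has 4 consonants (> 3) → ill-formed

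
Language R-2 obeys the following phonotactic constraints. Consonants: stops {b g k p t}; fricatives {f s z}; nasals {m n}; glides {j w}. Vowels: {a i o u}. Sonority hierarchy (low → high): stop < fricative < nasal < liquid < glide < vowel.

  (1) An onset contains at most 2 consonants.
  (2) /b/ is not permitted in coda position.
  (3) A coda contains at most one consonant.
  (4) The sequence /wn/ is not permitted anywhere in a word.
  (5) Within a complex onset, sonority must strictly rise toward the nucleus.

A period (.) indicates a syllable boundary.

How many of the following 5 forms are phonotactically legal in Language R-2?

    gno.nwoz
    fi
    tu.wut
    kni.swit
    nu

5

gno.nwoz — σ1 onset /gn/ (1→3 rises), coda /∅/ ok; σ2 onset /nw/ (3→5 rises), coda /z/ ok → phonotactically legal
fi — σ1 onset /f/, coda /∅/ ok → phonotactically legal
tu.wut — σ1 onset /t/, coda /∅/ ok; σ2 onset /w/, coda /t/ ok → phonotactically legal
kni.swit — σ1 onset /kn/ (1→3 rises), coda /∅/ ok; σ2 onset /sw/ (2→5 rises), coda /t/ ok → phonotactically legal
nu — σ1 onset /n/, coda /∅/ ok → phonotactically legal
Phonotactically legal: gno.nwoz, fi, tu.wut, kni.swit, nu → 5.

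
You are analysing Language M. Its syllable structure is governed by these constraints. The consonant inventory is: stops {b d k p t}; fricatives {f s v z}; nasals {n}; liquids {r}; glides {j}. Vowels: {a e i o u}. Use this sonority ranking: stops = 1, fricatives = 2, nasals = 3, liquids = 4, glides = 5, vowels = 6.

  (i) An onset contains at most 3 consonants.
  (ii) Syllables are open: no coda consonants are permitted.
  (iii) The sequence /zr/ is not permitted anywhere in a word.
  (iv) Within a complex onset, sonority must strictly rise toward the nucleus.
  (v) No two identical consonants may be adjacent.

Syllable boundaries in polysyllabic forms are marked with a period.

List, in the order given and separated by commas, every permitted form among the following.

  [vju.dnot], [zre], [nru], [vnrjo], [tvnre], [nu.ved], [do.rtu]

[vju.dnot] — violates constraint (ii): syllable 2 coda /t/ has 1 consonant (> 0) → not permitted
[zre] — violates constraint (iii): contains banned sequence /zr/ → not permitted
[nru] — σ1 onset /nr/ (3→4 rises), coda /∅/ ok → permitted
[vnrjo] — violates constraint (i): syllable 1 onset /vnrj/ has 4 consonants (> 3) → not permitted
[tvnre] — violates constraint (i): syllable 1 onset /tvnr/ has 4 consonants (> 3) → not permitted
[nu.ved] — violates constraint (ii): syllable 2 coda /d/ has 1 consonant (> 0) → not permitted
[do.rtu] — violates constraint (iv): syllable 2 onset /rt/: /r/ (liquid, 4) → /t/ (stop, 1) does not rise → not permitted

[nru]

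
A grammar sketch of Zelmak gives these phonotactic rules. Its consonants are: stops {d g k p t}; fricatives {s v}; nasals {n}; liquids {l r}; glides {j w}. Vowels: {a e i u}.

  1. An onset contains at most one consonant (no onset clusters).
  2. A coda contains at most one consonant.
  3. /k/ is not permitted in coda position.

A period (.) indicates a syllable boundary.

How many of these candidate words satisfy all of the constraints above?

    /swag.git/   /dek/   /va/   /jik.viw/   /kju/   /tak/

1

/swag.git/ — violates constraint 1: syllable 1 onset /sw/ has 2 consonants (> 1) → illicit
/dek/ — violates constraint 3: syllable 1 coda contains /k/ → illicit
/va/ — σ1 onset /v/, coda /∅/ ok → licit
/jik.viw/ — violates constraint 3: syllable 1 coda contains /k/ → illicit
/kju/ — violates constraint 1: syllable 1 onset /kj/ has 2 consonants (> 1) → illicit
/tak/ — violates constraint 3: syllable 1 coda contains /k/ → illicit
Licit: /va/ → 1.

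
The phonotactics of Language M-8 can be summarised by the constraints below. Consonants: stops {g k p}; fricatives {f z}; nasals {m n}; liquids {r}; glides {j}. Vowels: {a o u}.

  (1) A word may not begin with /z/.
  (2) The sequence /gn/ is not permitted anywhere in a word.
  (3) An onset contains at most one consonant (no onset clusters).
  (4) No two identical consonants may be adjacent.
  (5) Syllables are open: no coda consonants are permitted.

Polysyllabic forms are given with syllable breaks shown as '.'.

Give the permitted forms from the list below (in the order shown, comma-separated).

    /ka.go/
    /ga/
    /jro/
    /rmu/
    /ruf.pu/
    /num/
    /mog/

/ka.go/, /ga/

/ka.go/ — σ1 onset /k/, coda /∅/ ok; σ2 onset /g/, coda /∅/ ok → permitted
/ga/ — σ1 onset /g/, coda /∅/ ok → permitted
/jro/ — violates constraint 3: syllable 1 onset /jr/ has 2 consonants (> 1) → not permitted
/rmu/ — violates constraint 3: syllable 1 onset /rm/ has 2 consonants (> 1) → not permitted
/ruf.pu/ — violates constraint 5: syllable 1 coda /f/ has 1 consonant (> 0) → not permitted
/num/ — violates constraint 5: syllable 1 coda /m/ has 1 consonant (> 0) → not permitted
/mog/ — violates constraint 5: syllable 1 coda /g/ has 1 consonant (> 0) → not permitted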